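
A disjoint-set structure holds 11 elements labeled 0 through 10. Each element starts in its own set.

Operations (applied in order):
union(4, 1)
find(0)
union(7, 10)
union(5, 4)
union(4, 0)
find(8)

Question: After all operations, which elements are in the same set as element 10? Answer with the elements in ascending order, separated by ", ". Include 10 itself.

Step 1: union(4, 1) -> merged; set of 4 now {1, 4}
Step 2: find(0) -> no change; set of 0 is {0}
Step 3: union(7, 10) -> merged; set of 7 now {7, 10}
Step 4: union(5, 4) -> merged; set of 5 now {1, 4, 5}
Step 5: union(4, 0) -> merged; set of 4 now {0, 1, 4, 5}
Step 6: find(8) -> no change; set of 8 is {8}
Component of 10: {7, 10}

Answer: 7, 10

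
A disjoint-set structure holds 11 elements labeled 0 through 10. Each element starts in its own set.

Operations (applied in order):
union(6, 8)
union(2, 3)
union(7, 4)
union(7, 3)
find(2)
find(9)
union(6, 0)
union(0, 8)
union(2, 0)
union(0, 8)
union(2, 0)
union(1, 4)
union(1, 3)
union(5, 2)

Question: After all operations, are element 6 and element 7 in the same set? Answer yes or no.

Answer: yes

Derivation:
Step 1: union(6, 8) -> merged; set of 6 now {6, 8}
Step 2: union(2, 3) -> merged; set of 2 now {2, 3}
Step 3: union(7, 4) -> merged; set of 7 now {4, 7}
Step 4: union(7, 3) -> merged; set of 7 now {2, 3, 4, 7}
Step 5: find(2) -> no change; set of 2 is {2, 3, 4, 7}
Step 6: find(9) -> no change; set of 9 is {9}
Step 7: union(6, 0) -> merged; set of 6 now {0, 6, 8}
Step 8: union(0, 8) -> already same set; set of 0 now {0, 6, 8}
Step 9: union(2, 0) -> merged; set of 2 now {0, 2, 3, 4, 6, 7, 8}
Step 10: union(0, 8) -> already same set; set of 0 now {0, 2, 3, 4, 6, 7, 8}
Step 11: union(2, 0) -> already same set; set of 2 now {0, 2, 3, 4, 6, 7, 8}
Step 12: union(1, 4) -> merged; set of 1 now {0, 1, 2, 3, 4, 6, 7, 8}
Step 13: union(1, 3) -> already same set; set of 1 now {0, 1, 2, 3, 4, 6, 7, 8}
Step 14: union(5, 2) -> merged; set of 5 now {0, 1, 2, 3, 4, 5, 6, 7, 8}
Set of 6: {0, 1, 2, 3, 4, 5, 6, 7, 8}; 7 is a member.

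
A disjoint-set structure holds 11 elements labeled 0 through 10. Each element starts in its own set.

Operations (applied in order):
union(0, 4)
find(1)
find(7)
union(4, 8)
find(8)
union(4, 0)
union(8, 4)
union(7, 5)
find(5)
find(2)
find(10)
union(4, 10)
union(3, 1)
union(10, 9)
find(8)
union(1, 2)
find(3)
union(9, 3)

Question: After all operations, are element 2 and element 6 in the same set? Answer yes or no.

Answer: no

Derivation:
Step 1: union(0, 4) -> merged; set of 0 now {0, 4}
Step 2: find(1) -> no change; set of 1 is {1}
Step 3: find(7) -> no change; set of 7 is {7}
Step 4: union(4, 8) -> merged; set of 4 now {0, 4, 8}
Step 5: find(8) -> no change; set of 8 is {0, 4, 8}
Step 6: union(4, 0) -> already same set; set of 4 now {0, 4, 8}
Step 7: union(8, 4) -> already same set; set of 8 now {0, 4, 8}
Step 8: union(7, 5) -> merged; set of 7 now {5, 7}
Step 9: find(5) -> no change; set of 5 is {5, 7}
Step 10: find(2) -> no change; set of 2 is {2}
Step 11: find(10) -> no change; set of 10 is {10}
Step 12: union(4, 10) -> merged; set of 4 now {0, 4, 8, 10}
Step 13: union(3, 1) -> merged; set of 3 now {1, 3}
Step 14: union(10, 9) -> merged; set of 10 now {0, 4, 8, 9, 10}
Step 15: find(8) -> no change; set of 8 is {0, 4, 8, 9, 10}
Step 16: union(1, 2) -> merged; set of 1 now {1, 2, 3}
Step 17: find(3) -> no change; set of 3 is {1, 2, 3}
Step 18: union(9, 3) -> merged; set of 9 now {0, 1, 2, 3, 4, 8, 9, 10}
Set of 2: {0, 1, 2, 3, 4, 8, 9, 10}; 6 is not a member.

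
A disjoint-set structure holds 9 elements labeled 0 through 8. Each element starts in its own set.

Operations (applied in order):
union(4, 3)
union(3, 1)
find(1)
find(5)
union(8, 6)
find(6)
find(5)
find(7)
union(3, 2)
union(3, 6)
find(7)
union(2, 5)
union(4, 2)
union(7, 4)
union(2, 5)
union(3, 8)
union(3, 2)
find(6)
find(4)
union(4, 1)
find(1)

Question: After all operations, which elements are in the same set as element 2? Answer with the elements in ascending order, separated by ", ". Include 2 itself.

Step 1: union(4, 3) -> merged; set of 4 now {3, 4}
Step 2: union(3, 1) -> merged; set of 3 now {1, 3, 4}
Step 3: find(1) -> no change; set of 1 is {1, 3, 4}
Step 4: find(5) -> no change; set of 5 is {5}
Step 5: union(8, 6) -> merged; set of 8 now {6, 8}
Step 6: find(6) -> no change; set of 6 is {6, 8}
Step 7: find(5) -> no change; set of 5 is {5}
Step 8: find(7) -> no change; set of 7 is {7}
Step 9: union(3, 2) -> merged; set of 3 now {1, 2, 3, 4}
Step 10: union(3, 6) -> merged; set of 3 now {1, 2, 3, 4, 6, 8}
Step 11: find(7) -> no change; set of 7 is {7}
Step 12: union(2, 5) -> merged; set of 2 now {1, 2, 3, 4, 5, 6, 8}
Step 13: union(4, 2) -> already same set; set of 4 now {1, 2, 3, 4, 5, 6, 8}
Step 14: union(7, 4) -> merged; set of 7 now {1, 2, 3, 4, 5, 6, 7, 8}
Step 15: union(2, 5) -> already same set; set of 2 now {1, 2, 3, 4, 5, 6, 7, 8}
Step 16: union(3, 8) -> already same set; set of 3 now {1, 2, 3, 4, 5, 6, 7, 8}
Step 17: union(3, 2) -> already same set; set of 3 now {1, 2, 3, 4, 5, 6, 7, 8}
Step 18: find(6) -> no change; set of 6 is {1, 2, 3, 4, 5, 6, 7, 8}
Step 19: find(4) -> no change; set of 4 is {1, 2, 3, 4, 5, 6, 7, 8}
Step 20: union(4, 1) -> already same set; set of 4 now {1, 2, 3, 4, 5, 6, 7, 8}
Step 21: find(1) -> no change; set of 1 is {1, 2, 3, 4, 5, 6, 7, 8}
Component of 2: {1, 2, 3, 4, 5, 6, 7, 8}

Answer: 1, 2, 3, 4, 5, 6, 7, 8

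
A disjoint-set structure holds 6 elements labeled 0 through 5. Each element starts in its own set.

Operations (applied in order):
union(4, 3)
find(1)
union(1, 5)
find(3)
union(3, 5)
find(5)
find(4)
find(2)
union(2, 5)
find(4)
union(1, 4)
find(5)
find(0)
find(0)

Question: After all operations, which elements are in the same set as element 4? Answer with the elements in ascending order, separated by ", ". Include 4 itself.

Answer: 1, 2, 3, 4, 5

Derivation:
Step 1: union(4, 3) -> merged; set of 4 now {3, 4}
Step 2: find(1) -> no change; set of 1 is {1}
Step 3: union(1, 5) -> merged; set of 1 now {1, 5}
Step 4: find(3) -> no change; set of 3 is {3, 4}
Step 5: union(3, 5) -> merged; set of 3 now {1, 3, 4, 5}
Step 6: find(5) -> no change; set of 5 is {1, 3, 4, 5}
Step 7: find(4) -> no change; set of 4 is {1, 3, 4, 5}
Step 8: find(2) -> no change; set of 2 is {2}
Step 9: union(2, 5) -> merged; set of 2 now {1, 2, 3, 4, 5}
Step 10: find(4) -> no change; set of 4 is {1, 2, 3, 4, 5}
Step 11: union(1, 4) -> already same set; set of 1 now {1, 2, 3, 4, 5}
Step 12: find(5) -> no change; set of 5 is {1, 2, 3, 4, 5}
Step 13: find(0) -> no change; set of 0 is {0}
Step 14: find(0) -> no change; set of 0 is {0}
Component of 4: {1, 2, 3, 4, 5}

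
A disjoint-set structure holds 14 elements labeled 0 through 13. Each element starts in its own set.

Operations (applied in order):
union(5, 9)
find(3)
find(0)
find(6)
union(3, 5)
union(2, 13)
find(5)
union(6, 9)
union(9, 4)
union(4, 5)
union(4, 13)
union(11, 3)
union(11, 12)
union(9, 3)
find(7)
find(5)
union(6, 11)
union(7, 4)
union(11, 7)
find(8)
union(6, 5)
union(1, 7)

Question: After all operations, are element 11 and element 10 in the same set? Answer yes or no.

Step 1: union(5, 9) -> merged; set of 5 now {5, 9}
Step 2: find(3) -> no change; set of 3 is {3}
Step 3: find(0) -> no change; set of 0 is {0}
Step 4: find(6) -> no change; set of 6 is {6}
Step 5: union(3, 5) -> merged; set of 3 now {3, 5, 9}
Step 6: union(2, 13) -> merged; set of 2 now {2, 13}
Step 7: find(5) -> no change; set of 5 is {3, 5, 9}
Step 8: union(6, 9) -> merged; set of 6 now {3, 5, 6, 9}
Step 9: union(9, 4) -> merged; set of 9 now {3, 4, 5, 6, 9}
Step 10: union(4, 5) -> already same set; set of 4 now {3, 4, 5, 6, 9}
Step 11: union(4, 13) -> merged; set of 4 now {2, 3, 4, 5, 6, 9, 13}
Step 12: union(11, 3) -> merged; set of 11 now {2, 3, 4, 5, 6, 9, 11, 13}
Step 13: union(11, 12) -> merged; set of 11 now {2, 3, 4, 5, 6, 9, 11, 12, 13}
Step 14: union(9, 3) -> already same set; set of 9 now {2, 3, 4, 5, 6, 9, 11, 12, 13}
Step 15: find(7) -> no change; set of 7 is {7}
Step 16: find(5) -> no change; set of 5 is {2, 3, 4, 5, 6, 9, 11, 12, 13}
Step 17: union(6, 11) -> already same set; set of 6 now {2, 3, 4, 5, 6, 9, 11, 12, 13}
Step 18: union(7, 4) -> merged; set of 7 now {2, 3, 4, 5, 6, 7, 9, 11, 12, 13}
Step 19: union(11, 7) -> already same set; set of 11 now {2, 3, 4, 5, 6, 7, 9, 11, 12, 13}
Step 20: find(8) -> no change; set of 8 is {8}
Step 21: union(6, 5) -> already same set; set of 6 now {2, 3, 4, 5, 6, 7, 9, 11, 12, 13}
Step 22: union(1, 7) -> merged; set of 1 now {1, 2, 3, 4, 5, 6, 7, 9, 11, 12, 13}
Set of 11: {1, 2, 3, 4, 5, 6, 7, 9, 11, 12, 13}; 10 is not a member.

Answer: no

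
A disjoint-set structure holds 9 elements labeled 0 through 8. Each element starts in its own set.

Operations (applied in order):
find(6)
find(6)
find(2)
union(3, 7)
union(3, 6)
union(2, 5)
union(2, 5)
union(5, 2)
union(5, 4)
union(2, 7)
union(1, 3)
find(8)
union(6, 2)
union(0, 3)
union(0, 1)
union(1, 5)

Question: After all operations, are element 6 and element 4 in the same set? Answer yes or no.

Answer: yes

Derivation:
Step 1: find(6) -> no change; set of 6 is {6}
Step 2: find(6) -> no change; set of 6 is {6}
Step 3: find(2) -> no change; set of 2 is {2}
Step 4: union(3, 7) -> merged; set of 3 now {3, 7}
Step 5: union(3, 6) -> merged; set of 3 now {3, 6, 7}
Step 6: union(2, 5) -> merged; set of 2 now {2, 5}
Step 7: union(2, 5) -> already same set; set of 2 now {2, 5}
Step 8: union(5, 2) -> already same set; set of 5 now {2, 5}
Step 9: union(5, 4) -> merged; set of 5 now {2, 4, 5}
Step 10: union(2, 7) -> merged; set of 2 now {2, 3, 4, 5, 6, 7}
Step 11: union(1, 3) -> merged; set of 1 now {1, 2, 3, 4, 5, 6, 7}
Step 12: find(8) -> no change; set of 8 is {8}
Step 13: union(6, 2) -> already same set; set of 6 now {1, 2, 3, 4, 5, 6, 7}
Step 14: union(0, 3) -> merged; set of 0 now {0, 1, 2, 3, 4, 5, 6, 7}
Step 15: union(0, 1) -> already same set; set of 0 now {0, 1, 2, 3, 4, 5, 6, 7}
Step 16: union(1, 5) -> already same set; set of 1 now {0, 1, 2, 3, 4, 5, 6, 7}
Set of 6: {0, 1, 2, 3, 4, 5, 6, 7}; 4 is a member.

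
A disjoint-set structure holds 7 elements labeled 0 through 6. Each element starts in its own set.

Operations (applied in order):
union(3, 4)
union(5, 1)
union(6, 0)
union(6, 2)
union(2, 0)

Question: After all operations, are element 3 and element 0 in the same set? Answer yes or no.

Answer: no

Derivation:
Step 1: union(3, 4) -> merged; set of 3 now {3, 4}
Step 2: union(5, 1) -> merged; set of 5 now {1, 5}
Step 3: union(6, 0) -> merged; set of 6 now {0, 6}
Step 4: union(6, 2) -> merged; set of 6 now {0, 2, 6}
Step 5: union(2, 0) -> already same set; set of 2 now {0, 2, 6}
Set of 3: {3, 4}; 0 is not a member.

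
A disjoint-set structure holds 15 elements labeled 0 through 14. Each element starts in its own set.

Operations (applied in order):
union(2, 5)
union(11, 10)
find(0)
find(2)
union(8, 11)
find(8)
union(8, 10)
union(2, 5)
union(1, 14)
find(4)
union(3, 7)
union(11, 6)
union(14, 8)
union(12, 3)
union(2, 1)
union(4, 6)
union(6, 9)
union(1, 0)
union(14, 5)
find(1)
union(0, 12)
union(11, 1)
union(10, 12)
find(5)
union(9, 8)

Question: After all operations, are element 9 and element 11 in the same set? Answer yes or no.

Step 1: union(2, 5) -> merged; set of 2 now {2, 5}
Step 2: union(11, 10) -> merged; set of 11 now {10, 11}
Step 3: find(0) -> no change; set of 0 is {0}
Step 4: find(2) -> no change; set of 2 is {2, 5}
Step 5: union(8, 11) -> merged; set of 8 now {8, 10, 11}
Step 6: find(8) -> no change; set of 8 is {8, 10, 11}
Step 7: union(8, 10) -> already same set; set of 8 now {8, 10, 11}
Step 8: union(2, 5) -> already same set; set of 2 now {2, 5}
Step 9: union(1, 14) -> merged; set of 1 now {1, 14}
Step 10: find(4) -> no change; set of 4 is {4}
Step 11: union(3, 7) -> merged; set of 3 now {3, 7}
Step 12: union(11, 6) -> merged; set of 11 now {6, 8, 10, 11}
Step 13: union(14, 8) -> merged; set of 14 now {1, 6, 8, 10, 11, 14}
Step 14: union(12, 3) -> merged; set of 12 now {3, 7, 12}
Step 15: union(2, 1) -> merged; set of 2 now {1, 2, 5, 6, 8, 10, 11, 14}
Step 16: union(4, 6) -> merged; set of 4 now {1, 2, 4, 5, 6, 8, 10, 11, 14}
Step 17: union(6, 9) -> merged; set of 6 now {1, 2, 4, 5, 6, 8, 9, 10, 11, 14}
Step 18: union(1, 0) -> merged; set of 1 now {0, 1, 2, 4, 5, 6, 8, 9, 10, 11, 14}
Step 19: union(14, 5) -> already same set; set of 14 now {0, 1, 2, 4, 5, 6, 8, 9, 10, 11, 14}
Step 20: find(1) -> no change; set of 1 is {0, 1, 2, 4, 5, 6, 8, 9, 10, 11, 14}
Step 21: union(0, 12) -> merged; set of 0 now {0, 1, 2, 3, 4, 5, 6, 7, 8, 9, 10, 11, 12, 14}
Step 22: union(11, 1) -> already same set; set of 11 now {0, 1, 2, 3, 4, 5, 6, 7, 8, 9, 10, 11, 12, 14}
Step 23: union(10, 12) -> already same set; set of 10 now {0, 1, 2, 3, 4, 5, 6, 7, 8, 9, 10, 11, 12, 14}
Step 24: find(5) -> no change; set of 5 is {0, 1, 2, 3, 4, 5, 6, 7, 8, 9, 10, 11, 12, 14}
Step 25: union(9, 8) -> already same set; set of 9 now {0, 1, 2, 3, 4, 5, 6, 7, 8, 9, 10, 11, 12, 14}
Set of 9: {0, 1, 2, 3, 4, 5, 6, 7, 8, 9, 10, 11, 12, 14}; 11 is a member.

Answer: yes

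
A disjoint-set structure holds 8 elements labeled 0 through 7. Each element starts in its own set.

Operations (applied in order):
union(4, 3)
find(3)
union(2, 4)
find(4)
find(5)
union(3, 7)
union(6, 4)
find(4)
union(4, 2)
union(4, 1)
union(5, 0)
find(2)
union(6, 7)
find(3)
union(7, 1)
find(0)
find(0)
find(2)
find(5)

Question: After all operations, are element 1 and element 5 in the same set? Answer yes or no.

Answer: no

Derivation:
Step 1: union(4, 3) -> merged; set of 4 now {3, 4}
Step 2: find(3) -> no change; set of 3 is {3, 4}
Step 3: union(2, 4) -> merged; set of 2 now {2, 3, 4}
Step 4: find(4) -> no change; set of 4 is {2, 3, 4}
Step 5: find(5) -> no change; set of 5 is {5}
Step 6: union(3, 7) -> merged; set of 3 now {2, 3, 4, 7}
Step 7: union(6, 4) -> merged; set of 6 now {2, 3, 4, 6, 7}
Step 8: find(4) -> no change; set of 4 is {2, 3, 4, 6, 7}
Step 9: union(4, 2) -> already same set; set of 4 now {2, 3, 4, 6, 7}
Step 10: union(4, 1) -> merged; set of 4 now {1, 2, 3, 4, 6, 7}
Step 11: union(5, 0) -> merged; set of 5 now {0, 5}
Step 12: find(2) -> no change; set of 2 is {1, 2, 3, 4, 6, 7}
Step 13: union(6, 7) -> already same set; set of 6 now {1, 2, 3, 4, 6, 7}
Step 14: find(3) -> no change; set of 3 is {1, 2, 3, 4, 6, 7}
Step 15: union(7, 1) -> already same set; set of 7 now {1, 2, 3, 4, 6, 7}
Step 16: find(0) -> no change; set of 0 is {0, 5}
Step 17: find(0) -> no change; set of 0 is {0, 5}
Step 18: find(2) -> no change; set of 2 is {1, 2, 3, 4, 6, 7}
Step 19: find(5) -> no change; set of 5 is {0, 5}
Set of 1: {1, 2, 3, 4, 6, 7}; 5 is not a member.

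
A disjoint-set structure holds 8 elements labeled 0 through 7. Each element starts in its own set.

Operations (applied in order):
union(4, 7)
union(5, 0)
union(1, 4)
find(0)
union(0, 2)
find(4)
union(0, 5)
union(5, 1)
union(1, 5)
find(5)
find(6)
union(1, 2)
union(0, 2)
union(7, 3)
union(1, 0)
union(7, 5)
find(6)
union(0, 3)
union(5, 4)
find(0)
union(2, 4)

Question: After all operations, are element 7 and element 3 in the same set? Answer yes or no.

Step 1: union(4, 7) -> merged; set of 4 now {4, 7}
Step 2: union(5, 0) -> merged; set of 5 now {0, 5}
Step 3: union(1, 4) -> merged; set of 1 now {1, 4, 7}
Step 4: find(0) -> no change; set of 0 is {0, 5}
Step 5: union(0, 2) -> merged; set of 0 now {0, 2, 5}
Step 6: find(4) -> no change; set of 4 is {1, 4, 7}
Step 7: union(0, 5) -> already same set; set of 0 now {0, 2, 5}
Step 8: union(5, 1) -> merged; set of 5 now {0, 1, 2, 4, 5, 7}
Step 9: union(1, 5) -> already same set; set of 1 now {0, 1, 2, 4, 5, 7}
Step 10: find(5) -> no change; set of 5 is {0, 1, 2, 4, 5, 7}
Step 11: find(6) -> no change; set of 6 is {6}
Step 12: union(1, 2) -> already same set; set of 1 now {0, 1, 2, 4, 5, 7}
Step 13: union(0, 2) -> already same set; set of 0 now {0, 1, 2, 4, 5, 7}
Step 14: union(7, 3) -> merged; set of 7 now {0, 1, 2, 3, 4, 5, 7}
Step 15: union(1, 0) -> already same set; set of 1 now {0, 1, 2, 3, 4, 5, 7}
Step 16: union(7, 5) -> already same set; set of 7 now {0, 1, 2, 3, 4, 5, 7}
Step 17: find(6) -> no change; set of 6 is {6}
Step 18: union(0, 3) -> already same set; set of 0 now {0, 1, 2, 3, 4, 5, 7}
Step 19: union(5, 4) -> already same set; set of 5 now {0, 1, 2, 3, 4, 5, 7}
Step 20: find(0) -> no change; set of 0 is {0, 1, 2, 3, 4, 5, 7}
Step 21: union(2, 4) -> already same set; set of 2 now {0, 1, 2, 3, 4, 5, 7}
Set of 7: {0, 1, 2, 3, 4, 5, 7}; 3 is a member.

Answer: yes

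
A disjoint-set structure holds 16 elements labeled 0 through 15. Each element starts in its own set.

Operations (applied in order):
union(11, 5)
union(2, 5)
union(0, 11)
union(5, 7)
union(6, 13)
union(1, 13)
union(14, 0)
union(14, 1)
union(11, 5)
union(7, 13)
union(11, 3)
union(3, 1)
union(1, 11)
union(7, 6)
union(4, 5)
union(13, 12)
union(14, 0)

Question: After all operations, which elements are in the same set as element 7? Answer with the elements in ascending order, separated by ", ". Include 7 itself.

Step 1: union(11, 5) -> merged; set of 11 now {5, 11}
Step 2: union(2, 5) -> merged; set of 2 now {2, 5, 11}
Step 3: union(0, 11) -> merged; set of 0 now {0, 2, 5, 11}
Step 4: union(5, 7) -> merged; set of 5 now {0, 2, 5, 7, 11}
Step 5: union(6, 13) -> merged; set of 6 now {6, 13}
Step 6: union(1, 13) -> merged; set of 1 now {1, 6, 13}
Step 7: union(14, 0) -> merged; set of 14 now {0, 2, 5, 7, 11, 14}
Step 8: union(14, 1) -> merged; set of 14 now {0, 1, 2, 5, 6, 7, 11, 13, 14}
Step 9: union(11, 5) -> already same set; set of 11 now {0, 1, 2, 5, 6, 7, 11, 13, 14}
Step 10: union(7, 13) -> already same set; set of 7 now {0, 1, 2, 5, 6, 7, 11, 13, 14}
Step 11: union(11, 3) -> merged; set of 11 now {0, 1, 2, 3, 5, 6, 7, 11, 13, 14}
Step 12: union(3, 1) -> already same set; set of 3 now {0, 1, 2, 3, 5, 6, 7, 11, 13, 14}
Step 13: union(1, 11) -> already same set; set of 1 now {0, 1, 2, 3, 5, 6, 7, 11, 13, 14}
Step 14: union(7, 6) -> already same set; set of 7 now {0, 1, 2, 3, 5, 6, 7, 11, 13, 14}
Step 15: union(4, 5) -> merged; set of 4 now {0, 1, 2, 3, 4, 5, 6, 7, 11, 13, 14}
Step 16: union(13, 12) -> merged; set of 13 now {0, 1, 2, 3, 4, 5, 6, 7, 11, 12, 13, 14}
Step 17: union(14, 0) -> already same set; set of 14 now {0, 1, 2, 3, 4, 5, 6, 7, 11, 12, 13, 14}
Component of 7: {0, 1, 2, 3, 4, 5, 6, 7, 11, 12, 13, 14}

Answer: 0, 1, 2, 3, 4, 5, 6, 7, 11, 12, 13, 14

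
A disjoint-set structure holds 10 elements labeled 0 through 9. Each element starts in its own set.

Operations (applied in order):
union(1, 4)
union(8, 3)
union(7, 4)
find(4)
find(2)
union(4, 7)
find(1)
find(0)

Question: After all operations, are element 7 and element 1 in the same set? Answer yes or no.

Step 1: union(1, 4) -> merged; set of 1 now {1, 4}
Step 2: union(8, 3) -> merged; set of 8 now {3, 8}
Step 3: union(7, 4) -> merged; set of 7 now {1, 4, 7}
Step 4: find(4) -> no change; set of 4 is {1, 4, 7}
Step 5: find(2) -> no change; set of 2 is {2}
Step 6: union(4, 7) -> already same set; set of 4 now {1, 4, 7}
Step 7: find(1) -> no change; set of 1 is {1, 4, 7}
Step 8: find(0) -> no change; set of 0 is {0}
Set of 7: {1, 4, 7}; 1 is a member.

Answer: yes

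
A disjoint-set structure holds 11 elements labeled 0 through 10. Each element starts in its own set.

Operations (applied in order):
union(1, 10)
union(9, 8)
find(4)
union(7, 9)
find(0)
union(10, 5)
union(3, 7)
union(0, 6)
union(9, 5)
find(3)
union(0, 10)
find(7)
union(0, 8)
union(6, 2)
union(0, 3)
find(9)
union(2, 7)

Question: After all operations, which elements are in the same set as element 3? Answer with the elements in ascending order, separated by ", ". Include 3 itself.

Answer: 0, 1, 2, 3, 5, 6, 7, 8, 9, 10

Derivation:
Step 1: union(1, 10) -> merged; set of 1 now {1, 10}
Step 2: union(9, 8) -> merged; set of 9 now {8, 9}
Step 3: find(4) -> no change; set of 4 is {4}
Step 4: union(7, 9) -> merged; set of 7 now {7, 8, 9}
Step 5: find(0) -> no change; set of 0 is {0}
Step 6: union(10, 5) -> merged; set of 10 now {1, 5, 10}
Step 7: union(3, 7) -> merged; set of 3 now {3, 7, 8, 9}
Step 8: union(0, 6) -> merged; set of 0 now {0, 6}
Step 9: union(9, 5) -> merged; set of 9 now {1, 3, 5, 7, 8, 9, 10}
Step 10: find(3) -> no change; set of 3 is {1, 3, 5, 7, 8, 9, 10}
Step 11: union(0, 10) -> merged; set of 0 now {0, 1, 3, 5, 6, 7, 8, 9, 10}
Step 12: find(7) -> no change; set of 7 is {0, 1, 3, 5, 6, 7, 8, 9, 10}
Step 13: union(0, 8) -> already same set; set of 0 now {0, 1, 3, 5, 6, 7, 8, 9, 10}
Step 14: union(6, 2) -> merged; set of 6 now {0, 1, 2, 3, 5, 6, 7, 8, 9, 10}
Step 15: union(0, 3) -> already same set; set of 0 now {0, 1, 2, 3, 5, 6, 7, 8, 9, 10}
Step 16: find(9) -> no change; set of 9 is {0, 1, 2, 3, 5, 6, 7, 8, 9, 10}
Step 17: union(2, 7) -> already same set; set of 2 now {0, 1, 2, 3, 5, 6, 7, 8, 9, 10}
Component of 3: {0, 1, 2, 3, 5, 6, 7, 8, 9, 10}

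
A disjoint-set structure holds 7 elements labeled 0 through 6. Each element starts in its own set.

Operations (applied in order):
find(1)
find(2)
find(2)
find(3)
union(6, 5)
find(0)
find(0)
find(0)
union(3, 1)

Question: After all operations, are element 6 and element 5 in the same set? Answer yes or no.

Answer: yes

Derivation:
Step 1: find(1) -> no change; set of 1 is {1}
Step 2: find(2) -> no change; set of 2 is {2}
Step 3: find(2) -> no change; set of 2 is {2}
Step 4: find(3) -> no change; set of 3 is {3}
Step 5: union(6, 5) -> merged; set of 6 now {5, 6}
Step 6: find(0) -> no change; set of 0 is {0}
Step 7: find(0) -> no change; set of 0 is {0}
Step 8: find(0) -> no change; set of 0 is {0}
Step 9: union(3, 1) -> merged; set of 3 now {1, 3}
Set of 6: {5, 6}; 5 is a member.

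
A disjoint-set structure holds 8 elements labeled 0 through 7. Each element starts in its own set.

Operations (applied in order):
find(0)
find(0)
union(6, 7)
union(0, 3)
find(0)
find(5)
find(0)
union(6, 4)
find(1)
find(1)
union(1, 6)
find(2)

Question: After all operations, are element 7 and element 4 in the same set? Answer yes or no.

Step 1: find(0) -> no change; set of 0 is {0}
Step 2: find(0) -> no change; set of 0 is {0}
Step 3: union(6, 7) -> merged; set of 6 now {6, 7}
Step 4: union(0, 3) -> merged; set of 0 now {0, 3}
Step 5: find(0) -> no change; set of 0 is {0, 3}
Step 6: find(5) -> no change; set of 5 is {5}
Step 7: find(0) -> no change; set of 0 is {0, 3}
Step 8: union(6, 4) -> merged; set of 6 now {4, 6, 7}
Step 9: find(1) -> no change; set of 1 is {1}
Step 10: find(1) -> no change; set of 1 is {1}
Step 11: union(1, 6) -> merged; set of 1 now {1, 4, 6, 7}
Step 12: find(2) -> no change; set of 2 is {2}
Set of 7: {1, 4, 6, 7}; 4 is a member.

Answer: yes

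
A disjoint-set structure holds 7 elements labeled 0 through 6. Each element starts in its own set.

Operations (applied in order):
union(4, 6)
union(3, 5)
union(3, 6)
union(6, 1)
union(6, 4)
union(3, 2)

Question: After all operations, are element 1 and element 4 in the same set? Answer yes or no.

Step 1: union(4, 6) -> merged; set of 4 now {4, 6}
Step 2: union(3, 5) -> merged; set of 3 now {3, 5}
Step 3: union(3, 6) -> merged; set of 3 now {3, 4, 5, 6}
Step 4: union(6, 1) -> merged; set of 6 now {1, 3, 4, 5, 6}
Step 5: union(6, 4) -> already same set; set of 6 now {1, 3, 4, 5, 6}
Step 6: union(3, 2) -> merged; set of 3 now {1, 2, 3, 4, 5, 6}
Set of 1: {1, 2, 3, 4, 5, 6}; 4 is a member.

Answer: yes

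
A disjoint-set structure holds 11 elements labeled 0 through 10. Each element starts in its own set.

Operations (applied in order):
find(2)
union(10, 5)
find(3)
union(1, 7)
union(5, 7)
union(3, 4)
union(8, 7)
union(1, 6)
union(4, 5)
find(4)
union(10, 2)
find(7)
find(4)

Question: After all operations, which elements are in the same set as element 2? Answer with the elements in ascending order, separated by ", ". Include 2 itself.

Step 1: find(2) -> no change; set of 2 is {2}
Step 2: union(10, 5) -> merged; set of 10 now {5, 10}
Step 3: find(3) -> no change; set of 3 is {3}
Step 4: union(1, 7) -> merged; set of 1 now {1, 7}
Step 5: union(5, 7) -> merged; set of 5 now {1, 5, 7, 10}
Step 6: union(3, 4) -> merged; set of 3 now {3, 4}
Step 7: union(8, 7) -> merged; set of 8 now {1, 5, 7, 8, 10}
Step 8: union(1, 6) -> merged; set of 1 now {1, 5, 6, 7, 8, 10}
Step 9: union(4, 5) -> merged; set of 4 now {1, 3, 4, 5, 6, 7, 8, 10}
Step 10: find(4) -> no change; set of 4 is {1, 3, 4, 5, 6, 7, 8, 10}
Step 11: union(10, 2) -> merged; set of 10 now {1, 2, 3, 4, 5, 6, 7, 8, 10}
Step 12: find(7) -> no change; set of 7 is {1, 2, 3, 4, 5, 6, 7, 8, 10}
Step 13: find(4) -> no change; set of 4 is {1, 2, 3, 4, 5, 6, 7, 8, 10}
Component of 2: {1, 2, 3, 4, 5, 6, 7, 8, 10}

Answer: 1, 2, 3, 4, 5, 6, 7, 8, 10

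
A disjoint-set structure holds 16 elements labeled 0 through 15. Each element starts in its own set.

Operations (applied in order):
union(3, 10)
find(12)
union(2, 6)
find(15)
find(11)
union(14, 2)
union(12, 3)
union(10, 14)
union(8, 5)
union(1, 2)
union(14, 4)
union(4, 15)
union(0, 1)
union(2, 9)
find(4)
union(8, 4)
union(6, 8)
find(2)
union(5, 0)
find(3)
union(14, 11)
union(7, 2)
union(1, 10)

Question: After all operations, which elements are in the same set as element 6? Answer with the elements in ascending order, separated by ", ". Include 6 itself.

Answer: 0, 1, 2, 3, 4, 5, 6, 7, 8, 9, 10, 11, 12, 14, 15

Derivation:
Step 1: union(3, 10) -> merged; set of 3 now {3, 10}
Step 2: find(12) -> no change; set of 12 is {12}
Step 3: union(2, 6) -> merged; set of 2 now {2, 6}
Step 4: find(15) -> no change; set of 15 is {15}
Step 5: find(11) -> no change; set of 11 is {11}
Step 6: union(14, 2) -> merged; set of 14 now {2, 6, 14}
Step 7: union(12, 3) -> merged; set of 12 now {3, 10, 12}
Step 8: union(10, 14) -> merged; set of 10 now {2, 3, 6, 10, 12, 14}
Step 9: union(8, 5) -> merged; set of 8 now {5, 8}
Step 10: union(1, 2) -> merged; set of 1 now {1, 2, 3, 6, 10, 12, 14}
Step 11: union(14, 4) -> merged; set of 14 now {1, 2, 3, 4, 6, 10, 12, 14}
Step 12: union(4, 15) -> merged; set of 4 now {1, 2, 3, 4, 6, 10, 12, 14, 15}
Step 13: union(0, 1) -> merged; set of 0 now {0, 1, 2, 3, 4, 6, 10, 12, 14, 15}
Step 14: union(2, 9) -> merged; set of 2 now {0, 1, 2, 3, 4, 6, 9, 10, 12, 14, 15}
Step 15: find(4) -> no change; set of 4 is {0, 1, 2, 3, 4, 6, 9, 10, 12, 14, 15}
Step 16: union(8, 4) -> merged; set of 8 now {0, 1, 2, 3, 4, 5, 6, 8, 9, 10, 12, 14, 15}
Step 17: union(6, 8) -> already same set; set of 6 now {0, 1, 2, 3, 4, 5, 6, 8, 9, 10, 12, 14, 15}
Step 18: find(2) -> no change; set of 2 is {0, 1, 2, 3, 4, 5, 6, 8, 9, 10, 12, 14, 15}
Step 19: union(5, 0) -> already same set; set of 5 now {0, 1, 2, 3, 4, 5, 6, 8, 9, 10, 12, 14, 15}
Step 20: find(3) -> no change; set of 3 is {0, 1, 2, 3, 4, 5, 6, 8, 9, 10, 12, 14, 15}
Step 21: union(14, 11) -> merged; set of 14 now {0, 1, 2, 3, 4, 5, 6, 8, 9, 10, 11, 12, 14, 15}
Step 22: union(7, 2) -> merged; set of 7 now {0, 1, 2, 3, 4, 5, 6, 7, 8, 9, 10, 11, 12, 14, 15}
Step 23: union(1, 10) -> already same set; set of 1 now {0, 1, 2, 3, 4, 5, 6, 7, 8, 9, 10, 11, 12, 14, 15}
Component of 6: {0, 1, 2, 3, 4, 5, 6, 7, 8, 9, 10, 11, 12, 14, 15}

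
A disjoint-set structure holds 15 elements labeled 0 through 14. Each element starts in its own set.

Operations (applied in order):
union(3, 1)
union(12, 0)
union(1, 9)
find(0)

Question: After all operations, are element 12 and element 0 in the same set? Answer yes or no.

Answer: yes

Derivation:
Step 1: union(3, 1) -> merged; set of 3 now {1, 3}
Step 2: union(12, 0) -> merged; set of 12 now {0, 12}
Step 3: union(1, 9) -> merged; set of 1 now {1, 3, 9}
Step 4: find(0) -> no change; set of 0 is {0, 12}
Set of 12: {0, 12}; 0 is a member.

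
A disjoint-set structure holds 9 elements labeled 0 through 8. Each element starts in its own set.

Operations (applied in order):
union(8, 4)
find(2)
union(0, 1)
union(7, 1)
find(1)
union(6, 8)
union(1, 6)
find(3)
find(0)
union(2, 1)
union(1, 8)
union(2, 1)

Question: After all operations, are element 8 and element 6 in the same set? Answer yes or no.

Step 1: union(8, 4) -> merged; set of 8 now {4, 8}
Step 2: find(2) -> no change; set of 2 is {2}
Step 3: union(0, 1) -> merged; set of 0 now {0, 1}
Step 4: union(7, 1) -> merged; set of 7 now {0, 1, 7}
Step 5: find(1) -> no change; set of 1 is {0, 1, 7}
Step 6: union(6, 8) -> merged; set of 6 now {4, 6, 8}
Step 7: union(1, 6) -> merged; set of 1 now {0, 1, 4, 6, 7, 8}
Step 8: find(3) -> no change; set of 3 is {3}
Step 9: find(0) -> no change; set of 0 is {0, 1, 4, 6, 7, 8}
Step 10: union(2, 1) -> merged; set of 2 now {0, 1, 2, 4, 6, 7, 8}
Step 11: union(1, 8) -> already same set; set of 1 now {0, 1, 2, 4, 6, 7, 8}
Step 12: union(2, 1) -> already same set; set of 2 now {0, 1, 2, 4, 6, 7, 8}
Set of 8: {0, 1, 2, 4, 6, 7, 8}; 6 is a member.

Answer: yes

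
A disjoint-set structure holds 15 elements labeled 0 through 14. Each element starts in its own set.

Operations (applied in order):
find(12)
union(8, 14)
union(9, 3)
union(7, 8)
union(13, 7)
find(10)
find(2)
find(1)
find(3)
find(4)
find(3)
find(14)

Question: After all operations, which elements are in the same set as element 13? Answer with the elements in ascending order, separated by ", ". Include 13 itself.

Answer: 7, 8, 13, 14

Derivation:
Step 1: find(12) -> no change; set of 12 is {12}
Step 2: union(8, 14) -> merged; set of 8 now {8, 14}
Step 3: union(9, 3) -> merged; set of 9 now {3, 9}
Step 4: union(7, 8) -> merged; set of 7 now {7, 8, 14}
Step 5: union(13, 7) -> merged; set of 13 now {7, 8, 13, 14}
Step 6: find(10) -> no change; set of 10 is {10}
Step 7: find(2) -> no change; set of 2 is {2}
Step 8: find(1) -> no change; set of 1 is {1}
Step 9: find(3) -> no change; set of 3 is {3, 9}
Step 10: find(4) -> no change; set of 4 is {4}
Step 11: find(3) -> no change; set of 3 is {3, 9}
Step 12: find(14) -> no change; set of 14 is {7, 8, 13, 14}
Component of 13: {7, 8, 13, 14}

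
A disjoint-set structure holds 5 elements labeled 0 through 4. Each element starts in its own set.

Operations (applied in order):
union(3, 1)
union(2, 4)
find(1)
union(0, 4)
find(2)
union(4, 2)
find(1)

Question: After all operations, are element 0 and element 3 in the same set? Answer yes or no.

Answer: no

Derivation:
Step 1: union(3, 1) -> merged; set of 3 now {1, 3}
Step 2: union(2, 4) -> merged; set of 2 now {2, 4}
Step 3: find(1) -> no change; set of 1 is {1, 3}
Step 4: union(0, 4) -> merged; set of 0 now {0, 2, 4}
Step 5: find(2) -> no change; set of 2 is {0, 2, 4}
Step 6: union(4, 2) -> already same set; set of 4 now {0, 2, 4}
Step 7: find(1) -> no change; set of 1 is {1, 3}
Set of 0: {0, 2, 4}; 3 is not a member.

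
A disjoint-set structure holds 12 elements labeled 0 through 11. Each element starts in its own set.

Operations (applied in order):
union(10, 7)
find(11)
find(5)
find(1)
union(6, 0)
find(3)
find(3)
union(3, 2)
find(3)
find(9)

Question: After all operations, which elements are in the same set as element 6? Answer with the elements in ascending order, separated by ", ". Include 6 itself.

Step 1: union(10, 7) -> merged; set of 10 now {7, 10}
Step 2: find(11) -> no change; set of 11 is {11}
Step 3: find(5) -> no change; set of 5 is {5}
Step 4: find(1) -> no change; set of 1 is {1}
Step 5: union(6, 0) -> merged; set of 6 now {0, 6}
Step 6: find(3) -> no change; set of 3 is {3}
Step 7: find(3) -> no change; set of 3 is {3}
Step 8: union(3, 2) -> merged; set of 3 now {2, 3}
Step 9: find(3) -> no change; set of 3 is {2, 3}
Step 10: find(9) -> no change; set of 9 is {9}
Component of 6: {0, 6}

Answer: 0, 6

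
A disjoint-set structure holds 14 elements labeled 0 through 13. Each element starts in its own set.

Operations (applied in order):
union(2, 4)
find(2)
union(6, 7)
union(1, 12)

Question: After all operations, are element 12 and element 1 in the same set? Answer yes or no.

Answer: yes

Derivation:
Step 1: union(2, 4) -> merged; set of 2 now {2, 4}
Step 2: find(2) -> no change; set of 2 is {2, 4}
Step 3: union(6, 7) -> merged; set of 6 now {6, 7}
Step 4: union(1, 12) -> merged; set of 1 now {1, 12}
Set of 12: {1, 12}; 1 is a member.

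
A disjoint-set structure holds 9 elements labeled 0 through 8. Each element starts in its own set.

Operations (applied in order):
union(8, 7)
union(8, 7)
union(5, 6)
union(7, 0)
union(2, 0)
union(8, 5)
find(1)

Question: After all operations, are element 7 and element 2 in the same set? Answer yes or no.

Step 1: union(8, 7) -> merged; set of 8 now {7, 8}
Step 2: union(8, 7) -> already same set; set of 8 now {7, 8}
Step 3: union(5, 6) -> merged; set of 5 now {5, 6}
Step 4: union(7, 0) -> merged; set of 7 now {0, 7, 8}
Step 5: union(2, 0) -> merged; set of 2 now {0, 2, 7, 8}
Step 6: union(8, 5) -> merged; set of 8 now {0, 2, 5, 6, 7, 8}
Step 7: find(1) -> no change; set of 1 is {1}
Set of 7: {0, 2, 5, 6, 7, 8}; 2 is a member.

Answer: yes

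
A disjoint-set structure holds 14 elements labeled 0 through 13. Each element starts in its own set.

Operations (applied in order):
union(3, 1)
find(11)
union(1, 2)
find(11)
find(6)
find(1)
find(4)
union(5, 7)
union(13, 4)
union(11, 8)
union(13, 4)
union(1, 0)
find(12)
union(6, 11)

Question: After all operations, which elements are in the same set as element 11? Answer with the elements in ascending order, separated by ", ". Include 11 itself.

Step 1: union(3, 1) -> merged; set of 3 now {1, 3}
Step 2: find(11) -> no change; set of 11 is {11}
Step 3: union(1, 2) -> merged; set of 1 now {1, 2, 3}
Step 4: find(11) -> no change; set of 11 is {11}
Step 5: find(6) -> no change; set of 6 is {6}
Step 6: find(1) -> no change; set of 1 is {1, 2, 3}
Step 7: find(4) -> no change; set of 4 is {4}
Step 8: union(5, 7) -> merged; set of 5 now {5, 7}
Step 9: union(13, 4) -> merged; set of 13 now {4, 13}
Step 10: union(11, 8) -> merged; set of 11 now {8, 11}
Step 11: union(13, 4) -> already same set; set of 13 now {4, 13}
Step 12: union(1, 0) -> merged; set of 1 now {0, 1, 2, 3}
Step 13: find(12) -> no change; set of 12 is {12}
Step 14: union(6, 11) -> merged; set of 6 now {6, 8, 11}
Component of 11: {6, 8, 11}

Answer: 6, 8, 11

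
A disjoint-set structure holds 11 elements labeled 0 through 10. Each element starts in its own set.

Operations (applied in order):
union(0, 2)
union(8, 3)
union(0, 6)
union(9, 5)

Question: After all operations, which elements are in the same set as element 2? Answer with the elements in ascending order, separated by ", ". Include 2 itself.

Answer: 0, 2, 6

Derivation:
Step 1: union(0, 2) -> merged; set of 0 now {0, 2}
Step 2: union(8, 3) -> merged; set of 8 now {3, 8}
Step 3: union(0, 6) -> merged; set of 0 now {0, 2, 6}
Step 4: union(9, 5) -> merged; set of 9 now {5, 9}
Component of 2: {0, 2, 6}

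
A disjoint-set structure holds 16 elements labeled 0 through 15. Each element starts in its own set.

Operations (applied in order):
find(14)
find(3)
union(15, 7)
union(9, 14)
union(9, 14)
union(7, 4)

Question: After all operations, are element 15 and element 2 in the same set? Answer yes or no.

Step 1: find(14) -> no change; set of 14 is {14}
Step 2: find(3) -> no change; set of 3 is {3}
Step 3: union(15, 7) -> merged; set of 15 now {7, 15}
Step 4: union(9, 14) -> merged; set of 9 now {9, 14}
Step 5: union(9, 14) -> already same set; set of 9 now {9, 14}
Step 6: union(7, 4) -> merged; set of 7 now {4, 7, 15}
Set of 15: {4, 7, 15}; 2 is not a member.

Answer: no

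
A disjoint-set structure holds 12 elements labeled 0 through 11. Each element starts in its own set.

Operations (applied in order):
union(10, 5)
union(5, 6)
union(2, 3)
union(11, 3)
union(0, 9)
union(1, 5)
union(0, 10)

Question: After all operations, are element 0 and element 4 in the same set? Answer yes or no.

Answer: no

Derivation:
Step 1: union(10, 5) -> merged; set of 10 now {5, 10}
Step 2: union(5, 6) -> merged; set of 5 now {5, 6, 10}
Step 3: union(2, 3) -> merged; set of 2 now {2, 3}
Step 4: union(11, 3) -> merged; set of 11 now {2, 3, 11}
Step 5: union(0, 9) -> merged; set of 0 now {0, 9}
Step 6: union(1, 5) -> merged; set of 1 now {1, 5, 6, 10}
Step 7: union(0, 10) -> merged; set of 0 now {0, 1, 5, 6, 9, 10}
Set of 0: {0, 1, 5, 6, 9, 10}; 4 is not a member.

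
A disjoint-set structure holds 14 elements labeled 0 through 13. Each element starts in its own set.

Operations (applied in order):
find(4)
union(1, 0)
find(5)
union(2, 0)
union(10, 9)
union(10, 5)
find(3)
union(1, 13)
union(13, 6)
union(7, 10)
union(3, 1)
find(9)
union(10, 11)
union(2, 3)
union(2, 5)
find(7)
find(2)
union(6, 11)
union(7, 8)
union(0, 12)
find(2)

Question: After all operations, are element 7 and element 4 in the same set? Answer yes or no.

Answer: no

Derivation:
Step 1: find(4) -> no change; set of 4 is {4}
Step 2: union(1, 0) -> merged; set of 1 now {0, 1}
Step 3: find(5) -> no change; set of 5 is {5}
Step 4: union(2, 0) -> merged; set of 2 now {0, 1, 2}
Step 5: union(10, 9) -> merged; set of 10 now {9, 10}
Step 6: union(10, 5) -> merged; set of 10 now {5, 9, 10}
Step 7: find(3) -> no change; set of 3 is {3}
Step 8: union(1, 13) -> merged; set of 1 now {0, 1, 2, 13}
Step 9: union(13, 6) -> merged; set of 13 now {0, 1, 2, 6, 13}
Step 10: union(7, 10) -> merged; set of 7 now {5, 7, 9, 10}
Step 11: union(3, 1) -> merged; set of 3 now {0, 1, 2, 3, 6, 13}
Step 12: find(9) -> no change; set of 9 is {5, 7, 9, 10}
Step 13: union(10, 11) -> merged; set of 10 now {5, 7, 9, 10, 11}
Step 14: union(2, 3) -> already same set; set of 2 now {0, 1, 2, 3, 6, 13}
Step 15: union(2, 5) -> merged; set of 2 now {0, 1, 2, 3, 5, 6, 7, 9, 10, 11, 13}
Step 16: find(7) -> no change; set of 7 is {0, 1, 2, 3, 5, 6, 7, 9, 10, 11, 13}
Step 17: find(2) -> no change; set of 2 is {0, 1, 2, 3, 5, 6, 7, 9, 10, 11, 13}
Step 18: union(6, 11) -> already same set; set of 6 now {0, 1, 2, 3, 5, 6, 7, 9, 10, 11, 13}
Step 19: union(7, 8) -> merged; set of 7 now {0, 1, 2, 3, 5, 6, 7, 8, 9, 10, 11, 13}
Step 20: union(0, 12) -> merged; set of 0 now {0, 1, 2, 3, 5, 6, 7, 8, 9, 10, 11, 12, 13}
Step 21: find(2) -> no change; set of 2 is {0, 1, 2, 3, 5, 6, 7, 8, 9, 10, 11, 12, 13}
Set of 7: {0, 1, 2, 3, 5, 6, 7, 8, 9, 10, 11, 12, 13}; 4 is not a member.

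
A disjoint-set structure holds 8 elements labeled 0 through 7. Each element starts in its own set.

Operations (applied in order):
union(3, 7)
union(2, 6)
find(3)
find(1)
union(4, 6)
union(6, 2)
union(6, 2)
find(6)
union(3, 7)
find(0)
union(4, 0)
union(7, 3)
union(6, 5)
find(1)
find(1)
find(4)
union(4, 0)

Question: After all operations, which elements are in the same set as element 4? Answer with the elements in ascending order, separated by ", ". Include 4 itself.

Step 1: union(3, 7) -> merged; set of 3 now {3, 7}
Step 2: union(2, 6) -> merged; set of 2 now {2, 6}
Step 3: find(3) -> no change; set of 3 is {3, 7}
Step 4: find(1) -> no change; set of 1 is {1}
Step 5: union(4, 6) -> merged; set of 4 now {2, 4, 6}
Step 6: union(6, 2) -> already same set; set of 6 now {2, 4, 6}
Step 7: union(6, 2) -> already same set; set of 6 now {2, 4, 6}
Step 8: find(6) -> no change; set of 6 is {2, 4, 6}
Step 9: union(3, 7) -> already same set; set of 3 now {3, 7}
Step 10: find(0) -> no change; set of 0 is {0}
Step 11: union(4, 0) -> merged; set of 4 now {0, 2, 4, 6}
Step 12: union(7, 3) -> already same set; set of 7 now {3, 7}
Step 13: union(6, 5) -> merged; set of 6 now {0, 2, 4, 5, 6}
Step 14: find(1) -> no change; set of 1 is {1}
Step 15: find(1) -> no change; set of 1 is {1}
Step 16: find(4) -> no change; set of 4 is {0, 2, 4, 5, 6}
Step 17: union(4, 0) -> already same set; set of 4 now {0, 2, 4, 5, 6}
Component of 4: {0, 2, 4, 5, 6}

Answer: 0, 2, 4, 5, 6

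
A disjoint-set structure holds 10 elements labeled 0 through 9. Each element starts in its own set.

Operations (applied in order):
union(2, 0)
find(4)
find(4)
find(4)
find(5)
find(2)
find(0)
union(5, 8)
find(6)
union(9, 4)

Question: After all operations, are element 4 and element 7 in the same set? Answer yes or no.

Answer: no

Derivation:
Step 1: union(2, 0) -> merged; set of 2 now {0, 2}
Step 2: find(4) -> no change; set of 4 is {4}
Step 3: find(4) -> no change; set of 4 is {4}
Step 4: find(4) -> no change; set of 4 is {4}
Step 5: find(5) -> no change; set of 5 is {5}
Step 6: find(2) -> no change; set of 2 is {0, 2}
Step 7: find(0) -> no change; set of 0 is {0, 2}
Step 8: union(5, 8) -> merged; set of 5 now {5, 8}
Step 9: find(6) -> no change; set of 6 is {6}
Step 10: union(9, 4) -> merged; set of 9 now {4, 9}
Set of 4: {4, 9}; 7 is not a member.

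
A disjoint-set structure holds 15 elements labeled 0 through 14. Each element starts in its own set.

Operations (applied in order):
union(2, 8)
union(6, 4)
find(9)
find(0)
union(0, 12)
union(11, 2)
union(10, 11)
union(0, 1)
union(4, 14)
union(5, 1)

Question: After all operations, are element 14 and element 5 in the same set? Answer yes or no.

Answer: no

Derivation:
Step 1: union(2, 8) -> merged; set of 2 now {2, 8}
Step 2: union(6, 4) -> merged; set of 6 now {4, 6}
Step 3: find(9) -> no change; set of 9 is {9}
Step 4: find(0) -> no change; set of 0 is {0}
Step 5: union(0, 12) -> merged; set of 0 now {0, 12}
Step 6: union(11, 2) -> merged; set of 11 now {2, 8, 11}
Step 7: union(10, 11) -> merged; set of 10 now {2, 8, 10, 11}
Step 8: union(0, 1) -> merged; set of 0 now {0, 1, 12}
Step 9: union(4, 14) -> merged; set of 4 now {4, 6, 14}
Step 10: union(5, 1) -> merged; set of 5 now {0, 1, 5, 12}
Set of 14: {4, 6, 14}; 5 is not a member.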